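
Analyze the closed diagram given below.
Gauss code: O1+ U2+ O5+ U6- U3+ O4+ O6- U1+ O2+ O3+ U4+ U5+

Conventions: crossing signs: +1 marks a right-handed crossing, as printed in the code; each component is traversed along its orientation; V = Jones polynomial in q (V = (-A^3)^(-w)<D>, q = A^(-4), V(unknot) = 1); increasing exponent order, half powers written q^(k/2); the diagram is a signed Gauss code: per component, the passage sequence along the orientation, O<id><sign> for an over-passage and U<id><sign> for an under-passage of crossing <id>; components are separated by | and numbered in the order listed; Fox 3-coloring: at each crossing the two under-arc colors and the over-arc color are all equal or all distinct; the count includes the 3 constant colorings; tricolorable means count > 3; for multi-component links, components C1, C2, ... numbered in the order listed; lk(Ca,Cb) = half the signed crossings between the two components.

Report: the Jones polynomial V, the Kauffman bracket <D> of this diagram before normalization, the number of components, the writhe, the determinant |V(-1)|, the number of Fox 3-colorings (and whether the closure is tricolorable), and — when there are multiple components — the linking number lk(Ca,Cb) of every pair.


V = q - q^2 + 2q^3 - q^4 + q^5 - q^6
<D> = -A^-12 + A^-8 - A^-4 + 2 - A^4 + A^8 (w = +4)
1 component over 6 crossings, w = +4
3 Fox colorings among 3^6, |V(-1)| = 7: not tricolorable
why: w = +4 shifts under R1 moves; the (-A^3)^(-4) factor cancels that in V


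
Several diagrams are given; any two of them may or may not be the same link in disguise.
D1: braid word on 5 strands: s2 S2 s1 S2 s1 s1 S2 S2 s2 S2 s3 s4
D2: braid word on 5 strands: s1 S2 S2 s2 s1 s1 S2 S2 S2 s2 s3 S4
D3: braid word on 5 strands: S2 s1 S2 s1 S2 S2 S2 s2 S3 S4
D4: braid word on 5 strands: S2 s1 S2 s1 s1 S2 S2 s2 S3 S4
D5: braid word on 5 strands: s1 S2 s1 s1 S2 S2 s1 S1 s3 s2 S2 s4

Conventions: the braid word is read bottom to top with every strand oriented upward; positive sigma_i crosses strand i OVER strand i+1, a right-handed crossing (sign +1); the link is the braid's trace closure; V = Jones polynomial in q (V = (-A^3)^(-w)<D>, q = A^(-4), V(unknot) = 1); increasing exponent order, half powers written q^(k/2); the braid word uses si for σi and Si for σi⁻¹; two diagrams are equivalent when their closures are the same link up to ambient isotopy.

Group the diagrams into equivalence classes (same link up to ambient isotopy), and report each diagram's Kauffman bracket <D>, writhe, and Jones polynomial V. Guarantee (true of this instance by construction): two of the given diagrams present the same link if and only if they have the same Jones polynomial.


classes: {D1, D2, D4, D5} | {D3}
V(D1) = -q^-3 + 2q^-2 - 2q^-1 + 3 - 2q + 2q^2 - q^3  [12 crossings, <D> = -A^-6 + 2A^-2 - 2A^2 + 3A^6 - 2A^10 + 2A^14 - A^18, w = +2]
D2 (bracket -A^-12 + 2A^-8 - 2A^-4 + 3 - 2A^4 + 2A^8 - A^12; 12 crossings at w = 0): V = -q^-3 + 2q^-2 - 2q^-1 + 3 - 2q + 2q^2 - q^3
V(D3) = q^-5 - 2q^-4 + 2q^-3 - 2q^-2 + 2q^-1 - 1 + q  [10 crossings, <D> = A^-16 - A^-12 + 2A^-8 - 2A^-4 + 2 - 2A^4 + A^8, w = -4]
V(D4) = -q^-3 + 2q^-2 - 2q^-1 + 3 - 2q + 2q^2 - q^3  (w -2, c 10, <D> = -A^-18 + 2A^-14 - 2A^-10 + 3A^-6 - 2A^-2 + 2A^2 - A^6)
D5 (bracket -A^-6 + 2A^-2 - 2A^2 + 3A^6 - 2A^10 + 2A^14 - A^18; 12 crossings at w = +2): V = -q^-3 + 2q^-2 - 2q^-1 + 3 - 2q + 2q^2 - q^3
note: V(q) takes 2 values over 5 diagrams, fixing the grouping


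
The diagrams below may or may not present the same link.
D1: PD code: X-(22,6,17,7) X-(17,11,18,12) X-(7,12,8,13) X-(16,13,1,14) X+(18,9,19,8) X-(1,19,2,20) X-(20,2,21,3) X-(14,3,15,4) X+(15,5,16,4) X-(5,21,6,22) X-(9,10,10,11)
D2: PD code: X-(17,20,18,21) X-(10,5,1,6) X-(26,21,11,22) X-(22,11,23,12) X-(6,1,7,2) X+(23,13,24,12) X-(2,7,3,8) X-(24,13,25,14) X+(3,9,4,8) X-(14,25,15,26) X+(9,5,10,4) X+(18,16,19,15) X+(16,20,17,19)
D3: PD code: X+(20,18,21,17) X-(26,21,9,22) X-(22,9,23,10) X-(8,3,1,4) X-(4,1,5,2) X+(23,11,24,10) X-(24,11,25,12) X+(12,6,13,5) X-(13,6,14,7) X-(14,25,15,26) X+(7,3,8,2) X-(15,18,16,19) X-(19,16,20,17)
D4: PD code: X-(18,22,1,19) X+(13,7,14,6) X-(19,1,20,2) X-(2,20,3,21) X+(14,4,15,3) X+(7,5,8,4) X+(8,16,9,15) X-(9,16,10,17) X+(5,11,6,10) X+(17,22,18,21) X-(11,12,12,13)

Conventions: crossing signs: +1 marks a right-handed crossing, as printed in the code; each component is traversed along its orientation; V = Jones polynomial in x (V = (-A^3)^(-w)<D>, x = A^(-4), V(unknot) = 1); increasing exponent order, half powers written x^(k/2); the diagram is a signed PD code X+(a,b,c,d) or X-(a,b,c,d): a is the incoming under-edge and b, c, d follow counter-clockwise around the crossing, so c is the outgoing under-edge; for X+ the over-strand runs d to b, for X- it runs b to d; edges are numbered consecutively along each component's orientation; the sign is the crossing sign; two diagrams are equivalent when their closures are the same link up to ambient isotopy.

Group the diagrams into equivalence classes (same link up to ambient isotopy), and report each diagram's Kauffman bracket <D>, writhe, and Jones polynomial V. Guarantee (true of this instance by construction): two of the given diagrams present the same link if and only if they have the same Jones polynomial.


equivalence classes: {D1} | {D2, D3} | {D4}
D1 (bracket A^-15 + A^-7 - A^-3 + A; 11 crossings at w = -7): V = -x^(-11/2) + x^(-9/2) - x^(-7/2) - x^(-3/2)
V(D2) = x^(-9/2) - x^(-5/2) - x^(-3/2) - x^(-1/2)  (w -3, c 13, <D> = A^-7 + A^-3 + A - A^9)
D3 (bracket A^-13 + A^-9 + A^-5 - A^3; 13 crossings at w = -5): V = x^(-9/2) - x^(-5/2) - x^(-3/2) - x^(-1/2)
V(D4) = -x^(-3/2) - 2x^(1/2) + x^(3/2) - x^(5/2) + x^(7/2)  (w +1, c 11, <D> = -A^-11 + A^-7 - A^-3 + 2A + A^9)
key observation: V(x) takes 3 values over 4 diagrams, fixing the grouping


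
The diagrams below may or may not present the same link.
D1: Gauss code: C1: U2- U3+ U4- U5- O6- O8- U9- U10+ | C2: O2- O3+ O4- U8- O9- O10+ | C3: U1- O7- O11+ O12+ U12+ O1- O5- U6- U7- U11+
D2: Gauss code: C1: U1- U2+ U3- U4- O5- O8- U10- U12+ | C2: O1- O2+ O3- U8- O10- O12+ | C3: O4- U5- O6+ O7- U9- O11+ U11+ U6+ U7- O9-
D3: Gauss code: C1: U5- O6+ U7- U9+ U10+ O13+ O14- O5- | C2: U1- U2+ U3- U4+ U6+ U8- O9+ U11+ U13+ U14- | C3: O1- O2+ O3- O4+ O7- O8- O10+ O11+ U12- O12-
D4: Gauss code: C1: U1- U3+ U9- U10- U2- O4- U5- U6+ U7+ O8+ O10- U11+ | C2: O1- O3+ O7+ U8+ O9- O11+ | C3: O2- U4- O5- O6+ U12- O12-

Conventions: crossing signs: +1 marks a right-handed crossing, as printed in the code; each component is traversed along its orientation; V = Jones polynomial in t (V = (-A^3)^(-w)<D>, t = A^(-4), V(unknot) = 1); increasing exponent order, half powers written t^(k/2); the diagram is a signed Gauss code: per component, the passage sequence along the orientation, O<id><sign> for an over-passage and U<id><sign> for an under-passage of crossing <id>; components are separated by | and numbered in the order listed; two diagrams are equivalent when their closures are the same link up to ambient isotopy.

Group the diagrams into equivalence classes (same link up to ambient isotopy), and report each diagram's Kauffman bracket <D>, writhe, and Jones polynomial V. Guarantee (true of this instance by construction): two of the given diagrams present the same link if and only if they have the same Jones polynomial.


classes: {D1, D2} | {D3} | {D4}
V(D1) = t^-5 + 2t^-3 + t^-1  [12 crossings, <D> = A^-8 + 2 + A^8, w = -4]
V(D2) = t^-5 + 2t^-3 + t^-1  [12 crossings, <D> = A^-8 + 2 + A^8, w = -4]
V(D3) = 1 + t + t^2 + t^3  [14 crossings, <D> = A^-12 + A^-8 + A^-4 + 1, w = 0]
D4 (bracket A^-14 + 2A^-6 + A^2; 12 crossings at w = -2): V = t^-2 + 2 + t^2
insight: V(t) takes 3 values over 4 diagrams, fixing the grouping


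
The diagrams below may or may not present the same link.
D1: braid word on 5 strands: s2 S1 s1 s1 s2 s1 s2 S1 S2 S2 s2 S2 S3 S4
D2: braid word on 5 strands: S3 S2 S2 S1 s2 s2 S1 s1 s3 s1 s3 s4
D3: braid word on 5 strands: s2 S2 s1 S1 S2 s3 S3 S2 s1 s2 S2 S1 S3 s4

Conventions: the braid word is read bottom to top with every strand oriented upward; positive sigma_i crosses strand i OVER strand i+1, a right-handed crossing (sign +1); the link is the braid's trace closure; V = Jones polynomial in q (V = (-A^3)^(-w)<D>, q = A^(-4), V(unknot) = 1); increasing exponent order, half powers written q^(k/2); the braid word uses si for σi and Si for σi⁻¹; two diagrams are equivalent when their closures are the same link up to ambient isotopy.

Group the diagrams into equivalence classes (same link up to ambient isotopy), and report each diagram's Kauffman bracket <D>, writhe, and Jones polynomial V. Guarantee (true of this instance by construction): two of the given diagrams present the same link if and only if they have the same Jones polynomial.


classes: {D1} | {D2} | {D3}
V(D1) = 1 + q + q^2 + q^3  [14 crossings, <D> = A^-12 + A^-8 + A^-4 + 1, w = 0]
V(D2) = q^-2 + 2 + q^2  [12 crossings, <D> = A^-2 + 2A^6 + A^14, w = +2]
V(D3) = q^-3 + q^-2 + q^-1 + 1  [14 crossings, <D> = A^-6 + A^-2 + A^2 + A^6, w = -2]
note: 3 values of V(q) split the 3 diagrams


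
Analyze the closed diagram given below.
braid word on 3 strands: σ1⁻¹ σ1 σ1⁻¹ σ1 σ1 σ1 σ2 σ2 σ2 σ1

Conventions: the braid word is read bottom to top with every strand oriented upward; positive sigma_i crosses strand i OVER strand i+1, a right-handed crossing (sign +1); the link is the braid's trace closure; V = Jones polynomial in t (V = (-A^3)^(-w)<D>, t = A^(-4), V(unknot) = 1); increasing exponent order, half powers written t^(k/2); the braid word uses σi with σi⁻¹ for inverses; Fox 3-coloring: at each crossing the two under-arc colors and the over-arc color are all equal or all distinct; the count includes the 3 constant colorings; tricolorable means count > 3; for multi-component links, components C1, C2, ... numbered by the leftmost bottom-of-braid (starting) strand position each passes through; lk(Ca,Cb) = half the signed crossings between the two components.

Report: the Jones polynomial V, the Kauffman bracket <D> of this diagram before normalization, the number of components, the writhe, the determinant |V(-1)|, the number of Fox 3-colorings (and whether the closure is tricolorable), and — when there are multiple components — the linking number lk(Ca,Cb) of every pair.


V(t) = t^2 + 2t^4 - 2t^5 + t^6 - 2t^7 + t^8
bracket: A^-14 - 2A^-10 + A^-6 - 2A^-2 + 2A^2 + A^10, w = +6
1 component, writhe +6, over 10 crossings
det 9, colorings 27 of 3^10 — tricolorable
observation: free reduction leaves σ1 σ1 σ2 σ2 σ2 σ1 of the original 10 letters


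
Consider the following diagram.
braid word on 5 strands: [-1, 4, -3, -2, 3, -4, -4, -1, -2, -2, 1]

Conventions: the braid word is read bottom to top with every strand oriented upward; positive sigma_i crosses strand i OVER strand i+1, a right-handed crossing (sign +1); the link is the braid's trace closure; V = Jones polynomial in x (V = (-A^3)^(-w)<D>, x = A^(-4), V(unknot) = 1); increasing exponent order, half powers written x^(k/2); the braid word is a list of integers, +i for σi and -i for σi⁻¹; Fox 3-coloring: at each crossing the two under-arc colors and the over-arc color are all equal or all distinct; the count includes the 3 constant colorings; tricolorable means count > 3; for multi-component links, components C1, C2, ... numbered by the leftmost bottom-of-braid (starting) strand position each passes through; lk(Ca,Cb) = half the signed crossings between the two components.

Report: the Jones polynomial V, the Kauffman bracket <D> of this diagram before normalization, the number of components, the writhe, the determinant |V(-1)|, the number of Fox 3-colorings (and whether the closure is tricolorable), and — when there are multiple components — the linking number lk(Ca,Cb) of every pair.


Jones polynomial: V(x) = -x^(-5/2) - x^(-1/2)
<D> = A^-13 + A^-5; writhe -5
components 2, writhe -5 (11 crossings)
linking number lk(C1,C2) = -1
3-colorings: 3 of 3^11, det 2 — not tricolorable
note: span 2 respects span(V) <= c + mu - 1 = 12 for this 2-component diagram


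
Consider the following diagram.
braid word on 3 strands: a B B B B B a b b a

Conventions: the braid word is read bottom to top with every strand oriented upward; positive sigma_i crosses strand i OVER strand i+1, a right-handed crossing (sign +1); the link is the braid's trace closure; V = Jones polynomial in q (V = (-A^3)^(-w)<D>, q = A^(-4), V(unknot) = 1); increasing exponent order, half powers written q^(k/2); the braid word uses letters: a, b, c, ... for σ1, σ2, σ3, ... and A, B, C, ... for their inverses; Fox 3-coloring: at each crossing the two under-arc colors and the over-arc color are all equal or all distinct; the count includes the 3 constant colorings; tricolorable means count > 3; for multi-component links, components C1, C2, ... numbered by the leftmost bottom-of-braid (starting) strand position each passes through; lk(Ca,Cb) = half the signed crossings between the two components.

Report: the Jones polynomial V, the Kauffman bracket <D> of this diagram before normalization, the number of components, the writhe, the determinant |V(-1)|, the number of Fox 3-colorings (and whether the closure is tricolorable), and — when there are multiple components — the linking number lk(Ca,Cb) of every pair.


Jones polynomial: V(q) = -q^-4 + q^-3 - q^-2 + 2q^-1 - 1 + 2q - q^2 + q^3 - q^4
<D> = -A^-16 + A^-12 - A^-8 + 2A^-4 - 1 + 2A^4 - A^8 + A^12 - A^16; writhe 0
components 1, writhe 0 (10 crossings)
3-colorings: 3 of 3^10, det 11 — not tricolorable
note: |V(-1)| = 11: so not tricolorable, since 3 does not divide 11


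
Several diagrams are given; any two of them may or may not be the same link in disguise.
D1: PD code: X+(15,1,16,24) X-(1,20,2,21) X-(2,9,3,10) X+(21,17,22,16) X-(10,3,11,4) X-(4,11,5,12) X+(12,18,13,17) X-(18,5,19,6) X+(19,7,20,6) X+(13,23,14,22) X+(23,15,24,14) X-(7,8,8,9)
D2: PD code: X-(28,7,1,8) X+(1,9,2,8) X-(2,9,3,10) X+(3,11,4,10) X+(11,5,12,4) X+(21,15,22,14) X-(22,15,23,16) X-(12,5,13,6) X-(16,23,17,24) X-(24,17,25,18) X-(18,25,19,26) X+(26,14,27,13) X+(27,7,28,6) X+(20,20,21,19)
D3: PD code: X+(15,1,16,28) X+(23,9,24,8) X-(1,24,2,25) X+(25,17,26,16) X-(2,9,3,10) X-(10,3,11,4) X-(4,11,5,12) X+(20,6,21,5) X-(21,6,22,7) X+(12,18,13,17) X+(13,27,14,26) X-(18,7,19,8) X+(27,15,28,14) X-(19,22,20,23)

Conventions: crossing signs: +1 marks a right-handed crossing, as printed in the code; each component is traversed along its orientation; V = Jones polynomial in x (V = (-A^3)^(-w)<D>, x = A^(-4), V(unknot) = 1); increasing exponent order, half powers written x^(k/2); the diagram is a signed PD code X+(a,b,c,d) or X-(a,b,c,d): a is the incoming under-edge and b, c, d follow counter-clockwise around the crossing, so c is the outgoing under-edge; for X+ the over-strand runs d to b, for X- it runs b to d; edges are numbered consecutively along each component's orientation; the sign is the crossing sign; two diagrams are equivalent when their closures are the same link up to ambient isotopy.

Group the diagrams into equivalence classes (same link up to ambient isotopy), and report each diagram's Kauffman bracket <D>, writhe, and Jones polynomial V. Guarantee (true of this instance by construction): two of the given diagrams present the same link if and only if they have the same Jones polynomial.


classes: {D1, D3} | {D2}
V(D1) = -x^-3 + x^-2 - x^-1 + 3 - x + x^2 - x^3  [12 crossings, <D> = -A^-12 + A^-8 - A^-4 + 3 - A^4 + A^8 - A^12, w = 0]
V(D2) = -x^-4 + x^-3 + x^-1  (w 0, c 14, <D> = A^4 + A^12 - A^16)
V(D3) = -x^-3 + x^-2 - x^-1 + 3 - x + x^2 - x^3  (w 0, c 14, <D> = -A^-12 + A^-8 - A^-4 + 3 - A^4 + A^8 - A^12)
insight: 2 classes among 3 diagrams; unequal V(x) rules out equality


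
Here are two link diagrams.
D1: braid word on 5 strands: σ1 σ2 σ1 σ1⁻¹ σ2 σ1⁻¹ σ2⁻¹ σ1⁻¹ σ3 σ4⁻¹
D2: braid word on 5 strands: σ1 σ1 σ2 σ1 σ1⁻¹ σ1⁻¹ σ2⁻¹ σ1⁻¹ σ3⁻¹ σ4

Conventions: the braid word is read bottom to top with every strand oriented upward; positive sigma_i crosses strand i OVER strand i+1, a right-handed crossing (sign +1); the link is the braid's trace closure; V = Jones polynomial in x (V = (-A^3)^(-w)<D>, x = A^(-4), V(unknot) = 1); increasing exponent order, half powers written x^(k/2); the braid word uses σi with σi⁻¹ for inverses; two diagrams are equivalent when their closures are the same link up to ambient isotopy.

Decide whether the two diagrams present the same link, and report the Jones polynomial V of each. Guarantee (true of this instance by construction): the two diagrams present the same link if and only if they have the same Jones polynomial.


equivalent: yes
V(D1) = 1  (w 0, c 10, <D> = 1)
V(D2) = 1  (w 0, c 10, <D> = 1)
why: from 10 to 10 crossings by R-moves: one link, two diagrams


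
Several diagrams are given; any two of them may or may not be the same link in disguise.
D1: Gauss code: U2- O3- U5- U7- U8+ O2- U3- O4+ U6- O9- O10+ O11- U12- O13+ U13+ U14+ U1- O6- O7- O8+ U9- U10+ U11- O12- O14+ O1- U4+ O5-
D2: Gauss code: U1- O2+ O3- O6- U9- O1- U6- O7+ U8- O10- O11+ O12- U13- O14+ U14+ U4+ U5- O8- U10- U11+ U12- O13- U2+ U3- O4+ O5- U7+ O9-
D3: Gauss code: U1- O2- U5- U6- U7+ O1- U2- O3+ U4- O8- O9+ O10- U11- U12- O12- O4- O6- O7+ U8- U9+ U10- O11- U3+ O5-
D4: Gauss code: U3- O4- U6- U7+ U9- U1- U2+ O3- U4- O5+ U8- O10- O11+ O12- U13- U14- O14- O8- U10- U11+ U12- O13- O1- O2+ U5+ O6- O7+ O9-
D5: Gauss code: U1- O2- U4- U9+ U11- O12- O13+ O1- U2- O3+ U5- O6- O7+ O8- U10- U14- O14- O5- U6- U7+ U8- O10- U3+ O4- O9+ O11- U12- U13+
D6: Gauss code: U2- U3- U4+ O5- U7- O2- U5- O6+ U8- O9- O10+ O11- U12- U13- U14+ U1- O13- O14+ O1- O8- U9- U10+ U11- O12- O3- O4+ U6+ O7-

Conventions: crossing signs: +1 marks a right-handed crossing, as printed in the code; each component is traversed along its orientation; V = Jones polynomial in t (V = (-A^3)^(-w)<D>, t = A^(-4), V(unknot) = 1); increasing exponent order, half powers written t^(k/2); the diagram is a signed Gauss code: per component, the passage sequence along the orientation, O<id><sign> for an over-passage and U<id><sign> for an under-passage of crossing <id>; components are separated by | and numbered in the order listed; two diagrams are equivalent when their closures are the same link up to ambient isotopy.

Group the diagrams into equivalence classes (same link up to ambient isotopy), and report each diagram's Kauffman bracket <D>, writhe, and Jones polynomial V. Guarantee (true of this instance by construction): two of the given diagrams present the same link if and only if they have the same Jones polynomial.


classes: {D1, D2, D3, D4, D5, D6}
V(D1) = t^-8 - 2t^-7 + t^-6 - 2t^-5 + 2t^-4 + t^-2  [14 crossings, <D> = A^-4 + 2A^4 - 2A^8 + A^12 - 2A^16 + A^20, w = -4]
D2 (bracket A^-4 + 2A^4 - 2A^8 + A^12 - 2A^16 + A^20; 14 crossings at w = -4): V = t^-8 - 2t^-7 + t^-6 - 2t^-5 + 2t^-4 + t^-2
V(D3) = t^-8 - 2t^-7 + t^-6 - 2t^-5 + 2t^-4 + t^-2  (w -6, c 12, <D> = A^-10 + 2A^-2 - 2A^2 + A^6 - 2A^10 + A^14)
D4 (bracket A^-10 + 2A^-2 - 2A^2 + A^6 - 2A^10 + A^14; 14 crossings at w = -6): V = t^-8 - 2t^-7 + t^-6 - 2t^-5 + 2t^-4 + t^-2
V(D5) = t^-8 - 2t^-7 + t^-6 - 2t^-5 + 2t^-4 + t^-2  (w -6, c 14, <D> = A^-10 + 2A^-2 - 2A^2 + A^6 - 2A^10 + A^14)
V(D6) = t^-8 - 2t^-7 + t^-6 - 2t^-5 + 2t^-4 + t^-2  [14 crossings, <D> = A^-10 + 2A^-2 - 2A^2 + A^6 - 2A^10 + A^14, w = -6]
note: one V(t) for all 6 diagrams — one class (guaranteed)


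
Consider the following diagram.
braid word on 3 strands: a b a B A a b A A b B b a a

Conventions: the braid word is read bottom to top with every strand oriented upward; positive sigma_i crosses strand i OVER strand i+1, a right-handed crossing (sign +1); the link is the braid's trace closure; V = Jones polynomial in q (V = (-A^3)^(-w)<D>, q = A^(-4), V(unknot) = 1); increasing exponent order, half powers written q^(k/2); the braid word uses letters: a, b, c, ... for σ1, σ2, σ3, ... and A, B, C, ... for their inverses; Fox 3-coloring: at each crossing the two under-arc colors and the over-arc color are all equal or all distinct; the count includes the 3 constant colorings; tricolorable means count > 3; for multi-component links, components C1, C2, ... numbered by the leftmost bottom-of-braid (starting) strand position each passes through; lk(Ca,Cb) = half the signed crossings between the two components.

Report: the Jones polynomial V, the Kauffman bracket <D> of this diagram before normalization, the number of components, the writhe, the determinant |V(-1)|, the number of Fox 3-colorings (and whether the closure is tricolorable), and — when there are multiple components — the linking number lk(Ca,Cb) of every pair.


V = q - q^2 + 2q^3 - q^4 + q^5 - q^6
<D> = -A^-12 + A^-8 - A^-4 + 2 - A^4 + A^8 (w = +4)
1 component over 14 crossings, w = +4
3 Fox colorings among 3^14, |V(-1)| = 7: not tricolorable
why: w = +4 shifts under R1 moves; the (-A^3)^(-4) factor cancels that in V


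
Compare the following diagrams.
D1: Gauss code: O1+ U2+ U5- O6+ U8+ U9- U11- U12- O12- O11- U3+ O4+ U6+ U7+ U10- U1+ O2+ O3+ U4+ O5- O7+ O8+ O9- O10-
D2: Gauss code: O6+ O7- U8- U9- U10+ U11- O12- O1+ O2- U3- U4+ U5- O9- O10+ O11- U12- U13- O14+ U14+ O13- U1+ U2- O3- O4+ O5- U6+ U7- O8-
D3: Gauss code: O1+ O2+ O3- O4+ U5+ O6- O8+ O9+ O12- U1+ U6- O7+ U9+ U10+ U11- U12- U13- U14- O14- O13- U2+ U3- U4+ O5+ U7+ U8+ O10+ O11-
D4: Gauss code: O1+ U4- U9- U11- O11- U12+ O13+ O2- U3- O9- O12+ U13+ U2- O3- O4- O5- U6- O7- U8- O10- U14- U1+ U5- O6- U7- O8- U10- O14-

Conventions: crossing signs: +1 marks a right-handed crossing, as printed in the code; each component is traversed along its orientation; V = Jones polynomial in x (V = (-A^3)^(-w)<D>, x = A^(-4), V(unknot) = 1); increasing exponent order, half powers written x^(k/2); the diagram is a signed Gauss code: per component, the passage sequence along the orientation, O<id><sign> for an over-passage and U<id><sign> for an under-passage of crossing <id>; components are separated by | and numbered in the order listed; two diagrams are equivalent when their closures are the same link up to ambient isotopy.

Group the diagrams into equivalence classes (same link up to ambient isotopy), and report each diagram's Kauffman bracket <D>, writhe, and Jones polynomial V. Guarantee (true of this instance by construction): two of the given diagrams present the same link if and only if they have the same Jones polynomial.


classes: {D1, D3} | {D2} | {D4}
V(D1) = x - x^2 + 2x^3 - x^4 + x^5 - x^6  [12 crossings, <D> = -A^-18 + A^-14 - A^-10 + 2A^-6 - A^-2 + A^2, w = +2]
V(D2) = -x^-4 + x^-3 + x^-1  (w -4, c 14, <D> = A^-8 + 1 - A^4)
V(D3) = x - x^2 + 2x^3 - x^4 + x^5 - x^6  [14 crossings, <D> = -A^-18 + A^-14 - A^-10 + 2A^-6 - A^-2 + A^2, w = +2]
D4 (bracket A^-16 + A^-8 - A^-4 + 1 - A^4; 14 crossings at w = -8): V = -x^-7 + x^-6 - x^-5 + x^-4 + x^-2
insight: 3 values of V(x) split the 4 diagrams


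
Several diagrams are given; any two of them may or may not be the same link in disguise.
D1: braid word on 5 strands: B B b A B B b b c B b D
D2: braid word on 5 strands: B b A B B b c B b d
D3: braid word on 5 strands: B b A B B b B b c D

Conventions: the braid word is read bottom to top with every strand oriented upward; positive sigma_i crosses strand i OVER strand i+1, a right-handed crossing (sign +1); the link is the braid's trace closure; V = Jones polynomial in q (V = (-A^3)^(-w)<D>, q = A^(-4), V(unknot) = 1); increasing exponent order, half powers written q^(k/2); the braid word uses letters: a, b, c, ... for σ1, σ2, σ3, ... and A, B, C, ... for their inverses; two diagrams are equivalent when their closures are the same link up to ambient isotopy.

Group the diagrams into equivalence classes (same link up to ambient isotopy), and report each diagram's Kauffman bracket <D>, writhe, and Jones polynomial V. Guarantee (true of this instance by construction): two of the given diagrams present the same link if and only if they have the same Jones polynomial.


grouping into links: {D1, D2, D3}
V(D1) = 1  (w -2, c 12, <D> = A^-6)
V(D2) = 1  (w 0, c 10, <D> = 1)
V(D3) = 1  [10 crossings, <D> = A^-6, w = -2]
why: all 3 diagrams share one V(q), hence one class


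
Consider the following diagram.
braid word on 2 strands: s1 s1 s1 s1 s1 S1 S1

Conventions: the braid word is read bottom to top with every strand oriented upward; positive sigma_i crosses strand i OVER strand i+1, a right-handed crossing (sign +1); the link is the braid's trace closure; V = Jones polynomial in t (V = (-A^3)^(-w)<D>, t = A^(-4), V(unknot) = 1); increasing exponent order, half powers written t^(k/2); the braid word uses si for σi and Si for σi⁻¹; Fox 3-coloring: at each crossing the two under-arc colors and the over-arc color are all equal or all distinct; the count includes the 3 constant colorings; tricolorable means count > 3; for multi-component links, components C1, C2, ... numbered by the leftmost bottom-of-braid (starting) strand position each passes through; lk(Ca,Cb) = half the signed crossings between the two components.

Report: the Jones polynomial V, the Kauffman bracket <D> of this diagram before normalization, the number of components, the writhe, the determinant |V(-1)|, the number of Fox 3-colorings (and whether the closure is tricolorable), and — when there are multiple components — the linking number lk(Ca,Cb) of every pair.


V(t) = t + t^3 - t^4
bracket: A^-7 - A^-3 - A^5, w = +3
1 component, writhe +3, over 7 crossings
det 3, colorings 9 of 3^7 — tricolorable
observation: w = +3 shifts under R1 moves; the (-A^3)^(-3) factor cancels that in V


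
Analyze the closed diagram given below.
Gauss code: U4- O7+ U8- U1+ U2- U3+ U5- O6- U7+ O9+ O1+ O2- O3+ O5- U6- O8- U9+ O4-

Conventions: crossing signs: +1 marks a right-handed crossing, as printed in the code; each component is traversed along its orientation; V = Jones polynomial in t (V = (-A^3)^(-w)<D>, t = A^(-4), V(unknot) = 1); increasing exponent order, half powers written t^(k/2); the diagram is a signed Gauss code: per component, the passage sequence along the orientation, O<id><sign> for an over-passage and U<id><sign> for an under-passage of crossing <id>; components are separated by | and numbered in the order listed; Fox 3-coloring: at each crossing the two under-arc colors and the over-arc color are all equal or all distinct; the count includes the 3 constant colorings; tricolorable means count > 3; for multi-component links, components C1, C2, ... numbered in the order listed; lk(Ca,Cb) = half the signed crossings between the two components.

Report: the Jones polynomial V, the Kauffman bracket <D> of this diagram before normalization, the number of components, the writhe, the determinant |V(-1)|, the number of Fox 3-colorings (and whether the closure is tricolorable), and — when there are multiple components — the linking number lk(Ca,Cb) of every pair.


Jones polynomial: V(t) = t^-2 - t^-1 + 1 - t + t^2
<D> = -A^-11 + A^-7 - A^-3 + A - A^5; writhe -1
components 1, writhe -1 (9 crossings)
3-colorings: 3 of 3^9, det 5 — not tricolorable
note: w = -1 (over 9 crossings) is diagram-only; (-A^3)^(1) removes it from V


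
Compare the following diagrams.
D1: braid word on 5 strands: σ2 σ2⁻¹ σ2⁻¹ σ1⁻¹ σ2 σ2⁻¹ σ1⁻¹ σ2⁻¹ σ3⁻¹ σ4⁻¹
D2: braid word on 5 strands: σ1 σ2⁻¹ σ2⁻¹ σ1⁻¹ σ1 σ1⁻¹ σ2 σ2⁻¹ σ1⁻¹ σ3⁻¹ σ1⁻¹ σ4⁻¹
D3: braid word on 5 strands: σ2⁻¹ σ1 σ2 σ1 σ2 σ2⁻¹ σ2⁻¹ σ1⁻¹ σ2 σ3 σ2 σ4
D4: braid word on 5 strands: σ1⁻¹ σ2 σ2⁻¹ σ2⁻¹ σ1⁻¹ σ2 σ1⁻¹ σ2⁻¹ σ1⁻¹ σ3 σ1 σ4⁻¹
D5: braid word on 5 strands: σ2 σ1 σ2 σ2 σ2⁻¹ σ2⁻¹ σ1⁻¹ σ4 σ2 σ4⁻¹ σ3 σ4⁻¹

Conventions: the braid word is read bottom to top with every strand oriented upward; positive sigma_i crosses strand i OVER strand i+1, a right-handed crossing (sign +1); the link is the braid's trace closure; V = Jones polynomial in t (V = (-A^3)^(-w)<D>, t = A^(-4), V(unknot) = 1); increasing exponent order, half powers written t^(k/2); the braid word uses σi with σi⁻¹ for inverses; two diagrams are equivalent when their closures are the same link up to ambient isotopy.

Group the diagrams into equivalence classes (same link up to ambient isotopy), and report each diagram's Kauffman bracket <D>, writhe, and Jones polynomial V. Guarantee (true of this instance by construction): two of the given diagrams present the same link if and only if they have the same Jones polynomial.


classes: {D1, D2, D4} | {D3, D5}
V(D1) = t^-5 + 2t^-3 + t^-1  [10 crossings, <D> = A^-14 + 2A^-6 + A^2, w = -6]
D2 (bracket A^-14 + 2A^-6 + A^2; 12 crossings at w = -6): V = t^-5 + 2t^-3 + t^-1
V(D3) = 1 + t + t^2 + t^3  (w +4, c 12, <D> = 1 + A^4 + A^8 + A^12)
V(D4) = t^-5 + 2t^-3 + t^-1  (w -4, c 12, <D> = A^-8 + 2 + A^8)
V(D5) = 1 + t + t^2 + t^3  [12 crossings, <D> = A^-6 + A^-2 + A^2 + A^6, w = +2]
insight: 2 classes among 5 diagrams; unequal V(t) rules out equality


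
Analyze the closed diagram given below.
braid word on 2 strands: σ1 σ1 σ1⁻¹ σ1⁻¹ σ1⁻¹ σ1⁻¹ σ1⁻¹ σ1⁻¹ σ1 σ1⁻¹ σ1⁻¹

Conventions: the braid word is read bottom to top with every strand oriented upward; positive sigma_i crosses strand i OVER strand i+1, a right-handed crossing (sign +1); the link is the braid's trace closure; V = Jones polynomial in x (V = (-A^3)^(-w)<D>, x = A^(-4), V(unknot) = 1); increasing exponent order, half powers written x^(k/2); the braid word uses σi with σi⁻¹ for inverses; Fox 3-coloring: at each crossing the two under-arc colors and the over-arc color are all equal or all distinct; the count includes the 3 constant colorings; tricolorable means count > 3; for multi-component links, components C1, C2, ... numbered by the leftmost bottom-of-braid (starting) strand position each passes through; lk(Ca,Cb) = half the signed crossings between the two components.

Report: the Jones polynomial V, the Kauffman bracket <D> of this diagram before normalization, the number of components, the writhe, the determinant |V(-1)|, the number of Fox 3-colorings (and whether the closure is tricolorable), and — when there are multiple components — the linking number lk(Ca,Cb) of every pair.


V(x) = -x^-7 + x^-6 - x^-5 + x^-4 + x^-2
bracket: -A^-7 - A + A^5 - A^9 + A^13, w = -5
1 component, writhe -5, over 11 crossings
det 5, colorings 3 of 3^11 — not tricolorable
observation: one generator, power 5: the (2,5) torus pattern


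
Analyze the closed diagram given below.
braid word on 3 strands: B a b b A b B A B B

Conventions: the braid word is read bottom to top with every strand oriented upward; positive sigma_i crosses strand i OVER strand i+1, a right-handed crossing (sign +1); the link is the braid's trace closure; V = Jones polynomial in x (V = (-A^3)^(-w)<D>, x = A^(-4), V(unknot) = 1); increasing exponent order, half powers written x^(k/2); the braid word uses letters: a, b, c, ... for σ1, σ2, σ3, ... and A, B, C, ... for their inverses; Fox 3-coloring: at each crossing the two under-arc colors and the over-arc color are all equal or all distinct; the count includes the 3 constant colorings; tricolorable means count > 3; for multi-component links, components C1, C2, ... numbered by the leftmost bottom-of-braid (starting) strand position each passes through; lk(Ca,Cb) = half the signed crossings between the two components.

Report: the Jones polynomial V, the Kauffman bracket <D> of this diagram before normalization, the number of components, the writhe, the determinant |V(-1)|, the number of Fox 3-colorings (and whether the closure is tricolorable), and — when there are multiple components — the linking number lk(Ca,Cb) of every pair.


V(x) = x^-5 - 2x^-4 + 2x^-3 - 2x^-2 + 2x^-1 - 1 + x
bracket: A^-10 - A^-6 + 2A^-2 - 2A^2 + 2A^6 - 2A^10 + A^14, w = -2
1 component, writhe -2, over 10 crossings
det 11, colorings 3 of 3^10 — not tricolorable
observation: |V(-1)| = 11: so not tricolorable, since 3 does not divide 11


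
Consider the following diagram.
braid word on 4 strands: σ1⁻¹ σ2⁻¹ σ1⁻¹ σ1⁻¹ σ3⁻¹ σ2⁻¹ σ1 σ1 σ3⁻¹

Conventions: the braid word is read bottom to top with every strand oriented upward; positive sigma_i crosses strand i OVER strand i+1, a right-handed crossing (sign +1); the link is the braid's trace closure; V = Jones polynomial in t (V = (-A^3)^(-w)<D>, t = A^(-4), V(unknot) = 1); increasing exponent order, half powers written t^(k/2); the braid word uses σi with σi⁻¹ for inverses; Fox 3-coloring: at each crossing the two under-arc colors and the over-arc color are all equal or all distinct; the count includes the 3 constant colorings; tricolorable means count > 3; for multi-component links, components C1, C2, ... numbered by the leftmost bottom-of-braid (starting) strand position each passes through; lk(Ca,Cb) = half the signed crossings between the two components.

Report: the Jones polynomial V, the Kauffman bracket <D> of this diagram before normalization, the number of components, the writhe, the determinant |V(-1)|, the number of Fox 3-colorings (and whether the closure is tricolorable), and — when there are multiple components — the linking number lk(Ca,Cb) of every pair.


V = -t^-6 + t^-5 - t^-4 + 2t^-3 - t^-2 + t^-1
<D> = -A^-11 + A^-7 - 2A^-3 + A - A^5 + A^9 (w = -5)
1 component over 9 crossings, w = -5
3 Fox colorings among 3^9, |V(-1)| = 7: not tricolorable
why: the span of V is 5, forcing >= 5 crossings in any diagram


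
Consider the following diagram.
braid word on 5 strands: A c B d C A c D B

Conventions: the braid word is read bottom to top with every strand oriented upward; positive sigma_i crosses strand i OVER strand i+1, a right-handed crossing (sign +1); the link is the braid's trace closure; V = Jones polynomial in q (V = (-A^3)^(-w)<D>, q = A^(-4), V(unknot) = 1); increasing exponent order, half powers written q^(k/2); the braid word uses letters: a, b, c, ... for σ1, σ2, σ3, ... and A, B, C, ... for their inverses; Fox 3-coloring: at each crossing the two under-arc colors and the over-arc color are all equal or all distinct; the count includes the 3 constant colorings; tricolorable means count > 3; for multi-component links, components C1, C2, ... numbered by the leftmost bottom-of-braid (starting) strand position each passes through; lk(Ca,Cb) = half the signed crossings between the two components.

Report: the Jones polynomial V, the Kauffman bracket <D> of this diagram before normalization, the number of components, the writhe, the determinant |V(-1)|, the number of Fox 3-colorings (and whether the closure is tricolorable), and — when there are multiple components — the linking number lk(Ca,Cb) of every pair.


V = q^(-9/2) - q^(-5/2) - q^(-3/2) - q^(-1/2)
<D> = A^-7 + A^-3 + A - A^9 (w = -3)
2 components over 9 crossings, w = -3
lk(C1,C2): 0
27 Fox colorings among 3^9, |V(-1)| = 0: tricolorable
why: the span of V is 4, within the link bound 9 + 2 - 1


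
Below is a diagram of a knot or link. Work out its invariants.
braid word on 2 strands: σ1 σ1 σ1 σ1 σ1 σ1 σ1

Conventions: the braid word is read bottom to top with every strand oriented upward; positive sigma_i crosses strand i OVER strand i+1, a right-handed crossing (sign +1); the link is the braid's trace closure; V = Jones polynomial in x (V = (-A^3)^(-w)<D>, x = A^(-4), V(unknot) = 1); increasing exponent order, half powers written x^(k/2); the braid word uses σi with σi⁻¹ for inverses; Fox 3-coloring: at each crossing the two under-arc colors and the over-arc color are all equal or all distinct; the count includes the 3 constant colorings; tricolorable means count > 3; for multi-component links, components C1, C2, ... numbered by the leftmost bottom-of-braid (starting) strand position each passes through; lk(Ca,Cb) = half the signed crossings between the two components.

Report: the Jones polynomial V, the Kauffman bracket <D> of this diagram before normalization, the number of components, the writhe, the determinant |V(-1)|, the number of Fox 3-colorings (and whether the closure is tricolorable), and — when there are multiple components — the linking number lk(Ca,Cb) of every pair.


V(x) = x^3 + x^5 - x^6 + x^7 - x^8 + x^9 - x^10
bracket: A^-19 - A^-15 + A^-11 - A^-7 + A^-3 - A - A^9, w = +7
1 component, writhe +7, over 7 crossings
det 7, colorings 3 of 3^7 — not tricolorable
observation: one generator, power 7: the (2,7) torus pattern


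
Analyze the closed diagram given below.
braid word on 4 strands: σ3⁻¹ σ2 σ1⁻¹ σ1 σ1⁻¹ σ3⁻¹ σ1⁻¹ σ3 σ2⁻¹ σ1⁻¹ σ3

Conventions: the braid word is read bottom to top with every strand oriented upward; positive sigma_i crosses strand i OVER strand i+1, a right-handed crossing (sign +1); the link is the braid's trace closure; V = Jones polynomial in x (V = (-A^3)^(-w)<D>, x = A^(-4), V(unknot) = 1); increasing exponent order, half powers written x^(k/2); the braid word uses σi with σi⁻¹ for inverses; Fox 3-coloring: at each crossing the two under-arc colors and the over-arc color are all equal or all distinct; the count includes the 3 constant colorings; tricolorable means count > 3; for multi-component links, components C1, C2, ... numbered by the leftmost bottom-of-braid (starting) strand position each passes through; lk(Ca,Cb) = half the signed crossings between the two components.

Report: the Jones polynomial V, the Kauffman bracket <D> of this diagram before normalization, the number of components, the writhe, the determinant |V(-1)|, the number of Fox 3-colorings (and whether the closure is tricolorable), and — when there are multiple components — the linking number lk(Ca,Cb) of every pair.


V(x) = x^-3 + x^-2 + x^-1 + 1
bracket: -A^-9 - A^-5 - A^-1 - A^3, w = -3
3 components, writhe -3, over 11 crossings
lk(C1,C2) = 0
linking number lk(C1,C3) = -1
lk(C2,C3): 0
det 0, colorings 9 of 3^11 — tricolorable
observation: w = -3 shifts under R1 moves; the (-A^3)^(3) factor cancels that in V


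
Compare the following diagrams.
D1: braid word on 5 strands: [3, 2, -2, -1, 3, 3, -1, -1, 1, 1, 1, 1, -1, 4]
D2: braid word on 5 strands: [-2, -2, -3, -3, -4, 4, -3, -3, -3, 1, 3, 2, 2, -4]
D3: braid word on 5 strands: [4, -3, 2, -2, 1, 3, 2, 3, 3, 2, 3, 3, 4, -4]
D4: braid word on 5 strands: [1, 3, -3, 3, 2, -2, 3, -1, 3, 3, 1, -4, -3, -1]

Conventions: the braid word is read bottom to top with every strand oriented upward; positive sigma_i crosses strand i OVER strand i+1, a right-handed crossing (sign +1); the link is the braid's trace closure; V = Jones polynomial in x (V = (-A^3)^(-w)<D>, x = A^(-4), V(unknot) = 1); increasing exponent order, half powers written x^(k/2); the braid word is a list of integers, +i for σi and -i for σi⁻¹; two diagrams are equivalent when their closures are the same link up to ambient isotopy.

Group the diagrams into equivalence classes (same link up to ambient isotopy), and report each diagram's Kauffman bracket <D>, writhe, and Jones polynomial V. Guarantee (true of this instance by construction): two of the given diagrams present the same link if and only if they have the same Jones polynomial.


classes: {D1, D4} | {D2} | {D3}
V(D1) = 1 + 2x + 2x^2 + x^3 - x^4 - x^5  [14 crossings, <D> = -A^-8 - A^-4 + 1 + 2A^4 + 2A^8 + A^12, w = +4]
D2 (bracket A^-8 + A^-4 + 1 + A^12; 14 crossings at w = -4): V = x^-6 + x^-3 + x^-2 + x^-1
D3 (bracket 2 + A^8 + A^16; 14 crossings at w = +8): V = x^2 + x^4 + 2x^6
V(D4) = 1 + 2x + 2x^2 + x^3 - x^4 - x^5  [14 crossings, <D> = -A^-14 - A^-10 + A^-6 + 2A^-2 + 2A^2 + A^6, w = +2]
note: 3 values of V(x) split the 4 diagrams


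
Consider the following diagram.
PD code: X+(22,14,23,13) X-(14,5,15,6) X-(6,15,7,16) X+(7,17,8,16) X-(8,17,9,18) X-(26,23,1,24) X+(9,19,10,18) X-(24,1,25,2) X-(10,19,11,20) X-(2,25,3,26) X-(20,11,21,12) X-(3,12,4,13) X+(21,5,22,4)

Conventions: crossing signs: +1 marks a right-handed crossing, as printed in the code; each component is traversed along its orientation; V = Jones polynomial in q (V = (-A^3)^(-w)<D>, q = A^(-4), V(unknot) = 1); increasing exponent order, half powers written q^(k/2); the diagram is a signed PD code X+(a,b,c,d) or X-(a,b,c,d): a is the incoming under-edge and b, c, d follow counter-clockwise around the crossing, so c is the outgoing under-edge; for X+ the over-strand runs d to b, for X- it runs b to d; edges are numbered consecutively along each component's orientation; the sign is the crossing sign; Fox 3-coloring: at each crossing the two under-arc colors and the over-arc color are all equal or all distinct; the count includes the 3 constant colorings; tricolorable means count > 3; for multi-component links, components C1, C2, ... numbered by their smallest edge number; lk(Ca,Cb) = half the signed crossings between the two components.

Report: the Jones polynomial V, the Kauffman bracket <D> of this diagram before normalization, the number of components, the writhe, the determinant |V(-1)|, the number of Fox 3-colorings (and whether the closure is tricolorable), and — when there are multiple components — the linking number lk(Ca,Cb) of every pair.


Jones polynomial: V(q) = q^-8 - 2q^-7 + q^-6 - 2q^-5 + 2q^-4 + q^-2
<D> = -A^-7 - 2A + 2A^5 - A^9 + 2A^13 - A^17; writhe -5
components 1, writhe -5 (13 crossings)
3-colorings: 27 of 3^13, det 9 — tricolorable
note: det 9 = |V(-1)|; divisible by 3, so tricolorable
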